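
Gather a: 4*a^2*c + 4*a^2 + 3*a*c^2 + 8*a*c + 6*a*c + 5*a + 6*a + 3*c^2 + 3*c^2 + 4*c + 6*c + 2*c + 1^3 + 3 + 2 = a^2*(4*c + 4) + a*(3*c^2 + 14*c + 11) + 6*c^2 + 12*c + 6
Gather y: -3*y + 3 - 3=-3*y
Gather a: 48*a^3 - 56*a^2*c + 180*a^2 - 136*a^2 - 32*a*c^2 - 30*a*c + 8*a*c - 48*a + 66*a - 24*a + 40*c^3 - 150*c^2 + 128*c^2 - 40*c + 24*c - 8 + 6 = 48*a^3 + a^2*(44 - 56*c) + a*(-32*c^2 - 22*c - 6) + 40*c^3 - 22*c^2 - 16*c - 2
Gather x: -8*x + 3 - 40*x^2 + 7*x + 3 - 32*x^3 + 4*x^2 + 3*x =-32*x^3 - 36*x^2 + 2*x + 6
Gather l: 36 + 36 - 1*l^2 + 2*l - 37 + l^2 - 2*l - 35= 0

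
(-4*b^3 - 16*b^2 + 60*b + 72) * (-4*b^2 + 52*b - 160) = 16*b^5 - 144*b^4 - 432*b^3 + 5392*b^2 - 5856*b - 11520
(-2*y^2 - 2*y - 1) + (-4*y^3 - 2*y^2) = -4*y^3 - 4*y^2 - 2*y - 1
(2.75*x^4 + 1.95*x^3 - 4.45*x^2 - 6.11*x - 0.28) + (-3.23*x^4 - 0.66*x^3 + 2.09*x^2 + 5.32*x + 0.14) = -0.48*x^4 + 1.29*x^3 - 2.36*x^2 - 0.79*x - 0.14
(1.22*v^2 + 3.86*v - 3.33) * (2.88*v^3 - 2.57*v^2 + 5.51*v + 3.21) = 3.5136*v^5 + 7.9814*v^4 - 12.7884*v^3 + 33.7429*v^2 - 5.9577*v - 10.6893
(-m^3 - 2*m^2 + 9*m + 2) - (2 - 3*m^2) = -m^3 + m^2 + 9*m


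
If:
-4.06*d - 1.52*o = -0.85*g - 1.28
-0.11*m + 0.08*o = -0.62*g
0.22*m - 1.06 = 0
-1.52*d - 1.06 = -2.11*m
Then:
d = 5.99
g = 2.62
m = 4.82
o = -13.69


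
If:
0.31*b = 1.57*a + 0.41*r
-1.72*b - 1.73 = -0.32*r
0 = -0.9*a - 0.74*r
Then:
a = -0.27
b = -0.94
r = 0.33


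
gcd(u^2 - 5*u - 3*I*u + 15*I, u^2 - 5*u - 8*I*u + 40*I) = u - 5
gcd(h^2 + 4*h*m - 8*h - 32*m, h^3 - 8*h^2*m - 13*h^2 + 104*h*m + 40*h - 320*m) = h - 8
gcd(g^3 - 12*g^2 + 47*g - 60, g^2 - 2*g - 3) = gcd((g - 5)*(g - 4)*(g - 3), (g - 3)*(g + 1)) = g - 3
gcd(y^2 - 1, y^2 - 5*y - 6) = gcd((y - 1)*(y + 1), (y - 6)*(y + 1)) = y + 1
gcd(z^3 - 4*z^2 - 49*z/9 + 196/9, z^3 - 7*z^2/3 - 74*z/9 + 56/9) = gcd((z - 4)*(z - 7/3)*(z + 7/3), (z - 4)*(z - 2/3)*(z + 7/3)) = z^2 - 5*z/3 - 28/3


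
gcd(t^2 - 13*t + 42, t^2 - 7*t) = t - 7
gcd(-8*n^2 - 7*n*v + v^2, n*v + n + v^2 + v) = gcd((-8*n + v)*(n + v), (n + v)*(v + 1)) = n + v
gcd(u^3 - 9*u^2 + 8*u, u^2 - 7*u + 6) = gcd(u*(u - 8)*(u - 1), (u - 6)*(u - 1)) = u - 1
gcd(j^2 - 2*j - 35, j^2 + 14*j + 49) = 1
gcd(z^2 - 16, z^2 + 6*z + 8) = z + 4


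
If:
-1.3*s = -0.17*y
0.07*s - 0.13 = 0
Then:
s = 1.86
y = 14.20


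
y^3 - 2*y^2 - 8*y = y*(y - 4)*(y + 2)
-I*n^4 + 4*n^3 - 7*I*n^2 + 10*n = n*(n - 2*I)*(n + 5*I)*(-I*n + 1)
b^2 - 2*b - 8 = (b - 4)*(b + 2)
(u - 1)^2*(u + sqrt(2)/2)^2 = u^4 - 2*u^3 + sqrt(2)*u^3 - 2*sqrt(2)*u^2 + 3*u^2/2 - u + sqrt(2)*u + 1/2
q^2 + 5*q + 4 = (q + 1)*(q + 4)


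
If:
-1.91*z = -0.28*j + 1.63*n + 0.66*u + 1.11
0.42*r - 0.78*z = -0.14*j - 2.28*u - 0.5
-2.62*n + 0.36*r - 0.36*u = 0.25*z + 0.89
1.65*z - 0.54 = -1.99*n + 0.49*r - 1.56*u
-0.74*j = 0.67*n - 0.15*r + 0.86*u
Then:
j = -0.40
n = -0.86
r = -3.43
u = 0.42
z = -0.05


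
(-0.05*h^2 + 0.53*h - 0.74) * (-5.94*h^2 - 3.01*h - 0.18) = 0.297*h^4 - 2.9977*h^3 + 2.8093*h^2 + 2.132*h + 0.1332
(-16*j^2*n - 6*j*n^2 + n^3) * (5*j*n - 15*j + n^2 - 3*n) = -80*j^3*n^2 + 240*j^3*n - 46*j^2*n^3 + 138*j^2*n^2 - j*n^4 + 3*j*n^3 + n^5 - 3*n^4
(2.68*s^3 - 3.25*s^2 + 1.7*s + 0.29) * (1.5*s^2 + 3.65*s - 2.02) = 4.02*s^5 + 4.907*s^4 - 14.7261*s^3 + 13.205*s^2 - 2.3755*s - 0.5858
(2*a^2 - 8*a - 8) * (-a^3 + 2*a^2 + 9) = -2*a^5 + 12*a^4 - 8*a^3 + 2*a^2 - 72*a - 72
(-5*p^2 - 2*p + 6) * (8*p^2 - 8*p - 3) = -40*p^4 + 24*p^3 + 79*p^2 - 42*p - 18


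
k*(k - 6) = k^2 - 6*k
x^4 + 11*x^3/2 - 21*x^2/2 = x^2*(x - 3/2)*(x + 7)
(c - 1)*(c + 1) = c^2 - 1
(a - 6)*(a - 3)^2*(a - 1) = a^4 - 13*a^3 + 57*a^2 - 99*a + 54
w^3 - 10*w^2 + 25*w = w*(w - 5)^2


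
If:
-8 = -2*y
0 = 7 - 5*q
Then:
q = 7/5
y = 4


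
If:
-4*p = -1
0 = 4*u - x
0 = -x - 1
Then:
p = 1/4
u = -1/4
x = -1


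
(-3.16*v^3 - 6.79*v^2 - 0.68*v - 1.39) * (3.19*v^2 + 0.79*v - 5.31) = -10.0804*v^5 - 24.1565*v^4 + 9.2463*v^3 + 31.0836*v^2 + 2.5127*v + 7.3809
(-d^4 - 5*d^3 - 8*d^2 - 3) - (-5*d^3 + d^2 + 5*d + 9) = -d^4 - 9*d^2 - 5*d - 12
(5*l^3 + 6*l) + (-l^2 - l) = 5*l^3 - l^2 + 5*l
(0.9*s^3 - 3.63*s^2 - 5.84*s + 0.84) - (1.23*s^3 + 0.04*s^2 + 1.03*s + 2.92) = -0.33*s^3 - 3.67*s^2 - 6.87*s - 2.08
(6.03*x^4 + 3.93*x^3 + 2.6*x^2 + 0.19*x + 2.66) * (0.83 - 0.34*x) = -2.0502*x^5 + 3.6687*x^4 + 2.3779*x^3 + 2.0934*x^2 - 0.7467*x + 2.2078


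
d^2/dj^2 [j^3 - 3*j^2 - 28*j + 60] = 6*j - 6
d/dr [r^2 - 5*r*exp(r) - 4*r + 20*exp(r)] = -5*r*exp(r) + 2*r + 15*exp(r) - 4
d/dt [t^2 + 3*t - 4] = 2*t + 3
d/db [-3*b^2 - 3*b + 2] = -6*b - 3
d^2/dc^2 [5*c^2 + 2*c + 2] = 10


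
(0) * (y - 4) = 0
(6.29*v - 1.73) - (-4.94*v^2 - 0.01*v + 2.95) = 4.94*v^2 + 6.3*v - 4.68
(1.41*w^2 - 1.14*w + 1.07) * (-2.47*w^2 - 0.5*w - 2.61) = -3.4827*w^4 + 2.1108*w^3 - 5.753*w^2 + 2.4404*w - 2.7927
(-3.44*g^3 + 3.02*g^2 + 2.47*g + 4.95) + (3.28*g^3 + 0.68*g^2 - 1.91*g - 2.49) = -0.16*g^3 + 3.7*g^2 + 0.56*g + 2.46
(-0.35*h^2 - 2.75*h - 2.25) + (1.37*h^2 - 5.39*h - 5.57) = 1.02*h^2 - 8.14*h - 7.82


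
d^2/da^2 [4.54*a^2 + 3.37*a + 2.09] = 9.08000000000000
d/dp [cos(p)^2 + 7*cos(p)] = -(2*cos(p) + 7)*sin(p)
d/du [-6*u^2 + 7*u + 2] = 7 - 12*u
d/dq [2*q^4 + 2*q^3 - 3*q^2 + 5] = 2*q*(4*q^2 + 3*q - 3)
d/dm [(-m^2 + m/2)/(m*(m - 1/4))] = -4/(16*m^2 - 8*m + 1)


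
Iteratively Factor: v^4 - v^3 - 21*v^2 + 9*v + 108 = (v - 4)*(v^3 + 3*v^2 - 9*v - 27) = (v - 4)*(v + 3)*(v^2 - 9) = (v - 4)*(v - 3)*(v + 3)*(v + 3)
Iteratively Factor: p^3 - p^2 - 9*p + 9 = (p + 3)*(p^2 - 4*p + 3) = (p - 3)*(p + 3)*(p - 1)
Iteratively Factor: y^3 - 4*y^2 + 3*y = (y - 3)*(y^2 - y) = (y - 3)*(y - 1)*(y)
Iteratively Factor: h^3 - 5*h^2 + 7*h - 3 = (h - 1)*(h^2 - 4*h + 3) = (h - 3)*(h - 1)*(h - 1)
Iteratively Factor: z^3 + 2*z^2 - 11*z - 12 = (z + 1)*(z^2 + z - 12) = (z - 3)*(z + 1)*(z + 4)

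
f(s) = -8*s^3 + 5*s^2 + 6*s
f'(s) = -24*s^2 + 10*s + 6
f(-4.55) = 829.78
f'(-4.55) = -536.36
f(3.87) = -365.58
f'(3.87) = -314.75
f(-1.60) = 35.97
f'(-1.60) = -71.44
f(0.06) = 0.38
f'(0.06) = 6.51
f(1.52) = -7.42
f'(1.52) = -34.25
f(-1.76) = 48.54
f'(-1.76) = -85.94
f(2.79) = -118.08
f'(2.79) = -152.92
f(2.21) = -48.67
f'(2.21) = -89.12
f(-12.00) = 14472.00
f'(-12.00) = -3570.00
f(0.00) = 0.00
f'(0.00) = 6.00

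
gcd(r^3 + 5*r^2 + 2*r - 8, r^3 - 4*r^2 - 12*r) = r + 2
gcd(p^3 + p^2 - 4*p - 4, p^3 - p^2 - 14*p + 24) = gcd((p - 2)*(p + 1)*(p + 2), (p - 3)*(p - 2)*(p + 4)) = p - 2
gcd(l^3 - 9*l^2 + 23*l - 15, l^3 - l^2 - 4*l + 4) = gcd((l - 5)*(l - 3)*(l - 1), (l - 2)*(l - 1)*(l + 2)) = l - 1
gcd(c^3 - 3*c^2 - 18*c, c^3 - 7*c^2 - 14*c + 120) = c - 6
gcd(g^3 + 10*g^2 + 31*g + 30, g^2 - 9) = g + 3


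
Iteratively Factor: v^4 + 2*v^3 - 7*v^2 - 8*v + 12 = (v - 2)*(v^3 + 4*v^2 + v - 6) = (v - 2)*(v + 3)*(v^2 + v - 2) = (v - 2)*(v + 2)*(v + 3)*(v - 1)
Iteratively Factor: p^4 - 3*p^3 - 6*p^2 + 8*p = (p - 4)*(p^3 + p^2 - 2*p) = p*(p - 4)*(p^2 + p - 2) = p*(p - 4)*(p + 2)*(p - 1)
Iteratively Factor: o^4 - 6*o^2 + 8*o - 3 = (o + 3)*(o^3 - 3*o^2 + 3*o - 1) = (o - 1)*(o + 3)*(o^2 - 2*o + 1) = (o - 1)^2*(o + 3)*(o - 1)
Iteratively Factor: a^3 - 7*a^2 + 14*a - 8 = (a - 2)*(a^2 - 5*a + 4) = (a - 2)*(a - 1)*(a - 4)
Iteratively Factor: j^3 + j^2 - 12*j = (j)*(j^2 + j - 12) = j*(j - 3)*(j + 4)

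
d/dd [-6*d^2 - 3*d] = -12*d - 3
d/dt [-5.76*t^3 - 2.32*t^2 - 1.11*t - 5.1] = -17.28*t^2 - 4.64*t - 1.11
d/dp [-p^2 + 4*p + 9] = 4 - 2*p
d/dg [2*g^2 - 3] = 4*g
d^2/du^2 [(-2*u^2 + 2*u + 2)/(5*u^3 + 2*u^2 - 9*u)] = 4*(-25*u^6 + 75*u^5 + 45*u^4 + 111*u^3 - 123*u^2 - 54*u + 81)/(u^3*(125*u^6 + 150*u^5 - 615*u^4 - 532*u^3 + 1107*u^2 + 486*u - 729))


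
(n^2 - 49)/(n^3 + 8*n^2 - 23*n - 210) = (n - 7)/(n^2 + n - 30)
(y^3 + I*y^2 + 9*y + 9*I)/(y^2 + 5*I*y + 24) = (y^2 + 4*I*y - 3)/(y + 8*I)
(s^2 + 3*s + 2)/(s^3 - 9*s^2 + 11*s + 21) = (s + 2)/(s^2 - 10*s + 21)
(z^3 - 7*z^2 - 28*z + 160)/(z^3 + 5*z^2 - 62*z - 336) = (z^2 + z - 20)/(z^2 + 13*z + 42)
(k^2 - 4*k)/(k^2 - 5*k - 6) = k*(4 - k)/(-k^2 + 5*k + 6)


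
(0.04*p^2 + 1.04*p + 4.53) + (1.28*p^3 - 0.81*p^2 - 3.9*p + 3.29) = 1.28*p^3 - 0.77*p^2 - 2.86*p + 7.82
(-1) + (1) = 0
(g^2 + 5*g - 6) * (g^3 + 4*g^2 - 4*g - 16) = g^5 + 9*g^4 + 10*g^3 - 60*g^2 - 56*g + 96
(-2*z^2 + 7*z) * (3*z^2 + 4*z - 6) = -6*z^4 + 13*z^3 + 40*z^2 - 42*z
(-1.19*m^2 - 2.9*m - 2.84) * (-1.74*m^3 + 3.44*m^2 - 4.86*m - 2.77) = 2.0706*m^5 + 0.952400000000001*m^4 + 0.749000000000001*m^3 + 7.6207*m^2 + 21.8354*m + 7.8668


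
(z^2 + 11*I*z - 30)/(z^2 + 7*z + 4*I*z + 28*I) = (z^2 + 11*I*z - 30)/(z^2 + z*(7 + 4*I) + 28*I)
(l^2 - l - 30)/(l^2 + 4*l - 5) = (l - 6)/(l - 1)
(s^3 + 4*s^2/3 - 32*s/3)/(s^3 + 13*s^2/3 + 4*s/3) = (3*s - 8)/(3*s + 1)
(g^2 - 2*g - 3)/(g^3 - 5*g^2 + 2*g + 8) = (g - 3)/(g^2 - 6*g + 8)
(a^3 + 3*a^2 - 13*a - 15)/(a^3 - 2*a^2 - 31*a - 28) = (a^2 + 2*a - 15)/(a^2 - 3*a - 28)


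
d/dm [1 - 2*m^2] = -4*m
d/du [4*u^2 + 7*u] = 8*u + 7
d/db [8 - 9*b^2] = -18*b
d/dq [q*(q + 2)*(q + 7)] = 3*q^2 + 18*q + 14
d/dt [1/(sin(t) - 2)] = -cos(t)/(sin(t) - 2)^2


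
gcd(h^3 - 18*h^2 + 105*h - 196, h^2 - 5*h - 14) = h - 7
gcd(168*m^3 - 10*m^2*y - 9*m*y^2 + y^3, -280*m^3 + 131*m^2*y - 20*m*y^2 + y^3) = -7*m + y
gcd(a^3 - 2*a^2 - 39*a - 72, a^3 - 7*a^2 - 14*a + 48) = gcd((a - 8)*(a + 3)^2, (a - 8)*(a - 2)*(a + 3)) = a^2 - 5*a - 24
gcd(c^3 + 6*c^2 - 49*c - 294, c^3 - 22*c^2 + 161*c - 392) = c - 7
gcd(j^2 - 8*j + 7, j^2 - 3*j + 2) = j - 1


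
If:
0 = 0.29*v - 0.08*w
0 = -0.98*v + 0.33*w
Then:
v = 0.00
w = 0.00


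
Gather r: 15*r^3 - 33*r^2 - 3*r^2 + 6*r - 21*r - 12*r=15*r^3 - 36*r^2 - 27*r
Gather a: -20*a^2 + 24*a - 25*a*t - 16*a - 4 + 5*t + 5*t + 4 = -20*a^2 + a*(8 - 25*t) + 10*t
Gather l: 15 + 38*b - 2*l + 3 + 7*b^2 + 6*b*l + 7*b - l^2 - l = 7*b^2 + 45*b - l^2 + l*(6*b - 3) + 18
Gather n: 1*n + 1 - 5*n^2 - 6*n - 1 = -5*n^2 - 5*n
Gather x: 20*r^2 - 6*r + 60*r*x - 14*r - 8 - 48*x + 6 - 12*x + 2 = 20*r^2 - 20*r + x*(60*r - 60)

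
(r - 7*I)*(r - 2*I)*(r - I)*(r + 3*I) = r^4 - 7*I*r^3 + 7*r^2 - 55*I*r - 42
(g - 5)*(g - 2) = g^2 - 7*g + 10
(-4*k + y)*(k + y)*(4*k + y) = -16*k^3 - 16*k^2*y + k*y^2 + y^3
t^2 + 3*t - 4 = (t - 1)*(t + 4)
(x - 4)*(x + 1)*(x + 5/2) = x^3 - x^2/2 - 23*x/2 - 10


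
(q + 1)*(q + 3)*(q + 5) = q^3 + 9*q^2 + 23*q + 15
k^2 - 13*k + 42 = (k - 7)*(k - 6)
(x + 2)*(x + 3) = x^2 + 5*x + 6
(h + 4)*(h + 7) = h^2 + 11*h + 28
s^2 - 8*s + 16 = (s - 4)^2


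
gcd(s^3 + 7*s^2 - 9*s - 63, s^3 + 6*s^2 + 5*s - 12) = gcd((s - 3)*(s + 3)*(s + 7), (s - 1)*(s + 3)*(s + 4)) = s + 3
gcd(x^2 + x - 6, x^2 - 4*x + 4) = x - 2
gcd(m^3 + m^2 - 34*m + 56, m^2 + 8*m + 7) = m + 7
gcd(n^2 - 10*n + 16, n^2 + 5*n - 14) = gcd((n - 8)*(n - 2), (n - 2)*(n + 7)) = n - 2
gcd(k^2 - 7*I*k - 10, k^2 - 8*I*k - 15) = k - 5*I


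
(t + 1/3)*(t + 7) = t^2 + 22*t/3 + 7/3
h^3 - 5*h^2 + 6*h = h*(h - 3)*(h - 2)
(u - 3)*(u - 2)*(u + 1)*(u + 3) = u^4 - u^3 - 11*u^2 + 9*u + 18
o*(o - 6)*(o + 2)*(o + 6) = o^4 + 2*o^3 - 36*o^2 - 72*o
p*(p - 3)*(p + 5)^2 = p^4 + 7*p^3 - 5*p^2 - 75*p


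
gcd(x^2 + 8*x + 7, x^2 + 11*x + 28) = x + 7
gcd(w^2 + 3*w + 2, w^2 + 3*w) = 1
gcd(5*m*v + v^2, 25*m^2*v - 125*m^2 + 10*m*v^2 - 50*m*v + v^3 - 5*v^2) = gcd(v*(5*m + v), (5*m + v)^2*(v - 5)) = 5*m + v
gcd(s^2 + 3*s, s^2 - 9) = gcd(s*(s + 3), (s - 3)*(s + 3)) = s + 3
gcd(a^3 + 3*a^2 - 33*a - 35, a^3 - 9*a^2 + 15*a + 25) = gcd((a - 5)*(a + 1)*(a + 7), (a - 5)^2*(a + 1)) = a^2 - 4*a - 5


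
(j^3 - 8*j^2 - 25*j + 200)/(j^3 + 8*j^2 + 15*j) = (j^2 - 13*j + 40)/(j*(j + 3))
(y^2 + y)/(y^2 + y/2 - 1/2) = 2*y/(2*y - 1)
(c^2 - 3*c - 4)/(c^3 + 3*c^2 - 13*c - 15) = (c - 4)/(c^2 + 2*c - 15)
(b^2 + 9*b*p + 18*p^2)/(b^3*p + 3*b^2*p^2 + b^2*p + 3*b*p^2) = (b + 6*p)/(b*p*(b + 1))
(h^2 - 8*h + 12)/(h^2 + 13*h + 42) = (h^2 - 8*h + 12)/(h^2 + 13*h + 42)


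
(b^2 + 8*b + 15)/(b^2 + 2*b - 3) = (b + 5)/(b - 1)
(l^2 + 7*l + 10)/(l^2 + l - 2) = (l + 5)/(l - 1)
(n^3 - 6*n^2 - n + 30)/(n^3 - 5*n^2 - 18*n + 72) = (n^2 - 3*n - 10)/(n^2 - 2*n - 24)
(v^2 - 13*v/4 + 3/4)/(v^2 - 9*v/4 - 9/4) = (4*v - 1)/(4*v + 3)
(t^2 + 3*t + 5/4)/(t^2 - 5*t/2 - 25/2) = (t + 1/2)/(t - 5)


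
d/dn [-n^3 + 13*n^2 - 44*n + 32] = -3*n^2 + 26*n - 44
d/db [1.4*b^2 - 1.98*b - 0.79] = 2.8*b - 1.98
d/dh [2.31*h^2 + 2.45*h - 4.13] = 4.62*h + 2.45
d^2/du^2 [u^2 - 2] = 2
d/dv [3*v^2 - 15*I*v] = 6*v - 15*I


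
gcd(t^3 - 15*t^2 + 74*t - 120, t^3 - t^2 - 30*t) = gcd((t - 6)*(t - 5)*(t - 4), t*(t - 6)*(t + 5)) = t - 6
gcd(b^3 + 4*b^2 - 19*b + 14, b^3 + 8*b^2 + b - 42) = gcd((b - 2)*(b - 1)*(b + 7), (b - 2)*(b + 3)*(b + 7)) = b^2 + 5*b - 14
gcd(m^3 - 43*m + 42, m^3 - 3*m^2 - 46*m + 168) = m^2 + m - 42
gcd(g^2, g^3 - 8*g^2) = g^2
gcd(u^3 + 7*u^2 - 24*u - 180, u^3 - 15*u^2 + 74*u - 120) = u - 5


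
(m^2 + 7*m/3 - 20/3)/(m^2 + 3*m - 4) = (m - 5/3)/(m - 1)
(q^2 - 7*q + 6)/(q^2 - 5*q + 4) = (q - 6)/(q - 4)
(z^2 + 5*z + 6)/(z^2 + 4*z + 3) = (z + 2)/(z + 1)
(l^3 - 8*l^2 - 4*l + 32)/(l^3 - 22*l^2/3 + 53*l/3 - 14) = 3*(l^2 - 6*l - 16)/(3*l^2 - 16*l + 21)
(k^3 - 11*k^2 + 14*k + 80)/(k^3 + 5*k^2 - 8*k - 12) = (k^3 - 11*k^2 + 14*k + 80)/(k^3 + 5*k^2 - 8*k - 12)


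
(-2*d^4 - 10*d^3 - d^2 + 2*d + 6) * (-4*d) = 8*d^5 + 40*d^4 + 4*d^3 - 8*d^2 - 24*d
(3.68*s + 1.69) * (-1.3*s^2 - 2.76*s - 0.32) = -4.784*s^3 - 12.3538*s^2 - 5.842*s - 0.5408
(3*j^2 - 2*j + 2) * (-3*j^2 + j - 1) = -9*j^4 + 9*j^3 - 11*j^2 + 4*j - 2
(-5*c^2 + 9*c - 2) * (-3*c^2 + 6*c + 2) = 15*c^4 - 57*c^3 + 50*c^2 + 6*c - 4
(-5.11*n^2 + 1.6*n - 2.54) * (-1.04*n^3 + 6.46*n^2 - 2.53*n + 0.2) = 5.3144*n^5 - 34.6746*n^4 + 25.9059*n^3 - 21.4784*n^2 + 6.7462*n - 0.508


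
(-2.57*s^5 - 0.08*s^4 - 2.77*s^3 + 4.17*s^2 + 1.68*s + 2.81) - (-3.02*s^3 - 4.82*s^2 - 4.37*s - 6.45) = -2.57*s^5 - 0.08*s^4 + 0.25*s^3 + 8.99*s^2 + 6.05*s + 9.26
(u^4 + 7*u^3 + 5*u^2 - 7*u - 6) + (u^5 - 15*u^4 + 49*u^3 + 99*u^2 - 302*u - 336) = u^5 - 14*u^4 + 56*u^3 + 104*u^2 - 309*u - 342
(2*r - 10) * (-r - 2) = -2*r^2 + 6*r + 20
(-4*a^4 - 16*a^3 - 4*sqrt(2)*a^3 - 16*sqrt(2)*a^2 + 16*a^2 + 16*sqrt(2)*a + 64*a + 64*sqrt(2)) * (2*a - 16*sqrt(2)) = -8*a^5 - 32*a^4 + 56*sqrt(2)*a^4 + 160*a^3 + 224*sqrt(2)*a^3 - 224*sqrt(2)*a^2 + 640*a^2 - 896*sqrt(2)*a - 512*a - 2048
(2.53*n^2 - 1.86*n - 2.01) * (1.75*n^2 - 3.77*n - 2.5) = 4.4275*n^4 - 12.7931*n^3 - 2.8303*n^2 + 12.2277*n + 5.025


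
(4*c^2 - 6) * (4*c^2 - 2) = 16*c^4 - 32*c^2 + 12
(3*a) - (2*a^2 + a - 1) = -2*a^2 + 2*a + 1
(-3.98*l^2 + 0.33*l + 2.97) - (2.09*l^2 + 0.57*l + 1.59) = -6.07*l^2 - 0.24*l + 1.38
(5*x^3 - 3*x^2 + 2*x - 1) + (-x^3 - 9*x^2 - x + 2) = 4*x^3 - 12*x^2 + x + 1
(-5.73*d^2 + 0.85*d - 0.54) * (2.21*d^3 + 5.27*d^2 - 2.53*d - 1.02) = -12.6633*d^5 - 28.3186*d^4 + 17.783*d^3 + 0.848300000000001*d^2 + 0.4992*d + 0.5508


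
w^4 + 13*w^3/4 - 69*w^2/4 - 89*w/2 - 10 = (w - 4)*(w + 1/4)*(w + 2)*(w + 5)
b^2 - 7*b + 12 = (b - 4)*(b - 3)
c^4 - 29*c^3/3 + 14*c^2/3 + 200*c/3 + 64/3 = (c - 8)*(c - 4)*(c + 1/3)*(c + 2)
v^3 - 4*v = v*(v - 2)*(v + 2)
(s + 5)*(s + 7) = s^2 + 12*s + 35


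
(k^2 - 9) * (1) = k^2 - 9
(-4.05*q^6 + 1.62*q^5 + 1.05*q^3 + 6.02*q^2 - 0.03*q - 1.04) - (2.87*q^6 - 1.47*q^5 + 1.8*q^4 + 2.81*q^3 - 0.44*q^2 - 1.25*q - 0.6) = -6.92*q^6 + 3.09*q^5 - 1.8*q^4 - 1.76*q^3 + 6.46*q^2 + 1.22*q - 0.44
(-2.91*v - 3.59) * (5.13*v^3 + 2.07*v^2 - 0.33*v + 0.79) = -14.9283*v^4 - 24.4404*v^3 - 6.471*v^2 - 1.1142*v - 2.8361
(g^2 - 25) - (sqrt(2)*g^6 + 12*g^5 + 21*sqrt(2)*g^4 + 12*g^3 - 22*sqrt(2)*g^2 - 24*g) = -sqrt(2)*g^6 - 12*g^5 - 21*sqrt(2)*g^4 - 12*g^3 + g^2 + 22*sqrt(2)*g^2 + 24*g - 25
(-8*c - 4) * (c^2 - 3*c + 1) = -8*c^3 + 20*c^2 + 4*c - 4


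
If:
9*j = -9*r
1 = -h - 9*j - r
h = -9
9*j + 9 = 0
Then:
No Solution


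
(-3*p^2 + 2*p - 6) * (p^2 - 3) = -3*p^4 + 2*p^3 + 3*p^2 - 6*p + 18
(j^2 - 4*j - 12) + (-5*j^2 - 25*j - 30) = -4*j^2 - 29*j - 42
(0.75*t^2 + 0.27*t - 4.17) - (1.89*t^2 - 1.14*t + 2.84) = -1.14*t^2 + 1.41*t - 7.01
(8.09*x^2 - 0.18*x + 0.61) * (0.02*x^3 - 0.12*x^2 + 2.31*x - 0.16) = 0.1618*x^5 - 0.9744*x^4 + 18.7217*x^3 - 1.7834*x^2 + 1.4379*x - 0.0976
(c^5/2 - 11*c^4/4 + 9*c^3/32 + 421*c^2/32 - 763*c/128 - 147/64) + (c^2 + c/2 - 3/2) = c^5/2 - 11*c^4/4 + 9*c^3/32 + 453*c^2/32 - 699*c/128 - 243/64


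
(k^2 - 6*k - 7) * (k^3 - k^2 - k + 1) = k^5 - 7*k^4 - 2*k^3 + 14*k^2 + k - 7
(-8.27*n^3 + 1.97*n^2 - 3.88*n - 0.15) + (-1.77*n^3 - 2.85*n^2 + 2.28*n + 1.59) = -10.04*n^3 - 0.88*n^2 - 1.6*n + 1.44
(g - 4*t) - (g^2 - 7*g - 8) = -g^2 + 8*g - 4*t + 8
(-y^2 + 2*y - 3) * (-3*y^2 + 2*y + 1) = 3*y^4 - 8*y^3 + 12*y^2 - 4*y - 3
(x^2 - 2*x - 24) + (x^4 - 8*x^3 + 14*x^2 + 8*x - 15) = x^4 - 8*x^3 + 15*x^2 + 6*x - 39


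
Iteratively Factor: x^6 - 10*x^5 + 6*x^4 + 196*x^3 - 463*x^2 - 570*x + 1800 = (x + 4)*(x^5 - 14*x^4 + 62*x^3 - 52*x^2 - 255*x + 450) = (x - 5)*(x + 4)*(x^4 - 9*x^3 + 17*x^2 + 33*x - 90) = (x - 5)^2*(x + 4)*(x^3 - 4*x^2 - 3*x + 18) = (x - 5)^2*(x + 2)*(x + 4)*(x^2 - 6*x + 9) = (x - 5)^2*(x - 3)*(x + 2)*(x + 4)*(x - 3)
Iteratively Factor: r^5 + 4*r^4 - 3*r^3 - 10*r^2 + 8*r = (r - 1)*(r^4 + 5*r^3 + 2*r^2 - 8*r) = (r - 1)*(r + 4)*(r^3 + r^2 - 2*r) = (r - 1)^2*(r + 4)*(r^2 + 2*r) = r*(r - 1)^2*(r + 4)*(r + 2)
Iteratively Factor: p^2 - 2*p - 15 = (p - 5)*(p + 3)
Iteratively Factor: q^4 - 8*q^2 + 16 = (q + 2)*(q^3 - 2*q^2 - 4*q + 8) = (q - 2)*(q + 2)*(q^2 - 4) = (q - 2)*(q + 2)^2*(q - 2)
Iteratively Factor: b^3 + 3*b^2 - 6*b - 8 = (b + 1)*(b^2 + 2*b - 8) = (b - 2)*(b + 1)*(b + 4)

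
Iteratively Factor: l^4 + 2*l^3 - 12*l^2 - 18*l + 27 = (l + 3)*(l^3 - l^2 - 9*l + 9) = (l - 1)*(l + 3)*(l^2 - 9) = (l - 1)*(l + 3)^2*(l - 3)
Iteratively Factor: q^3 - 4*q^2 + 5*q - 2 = (q - 2)*(q^2 - 2*q + 1) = (q - 2)*(q - 1)*(q - 1)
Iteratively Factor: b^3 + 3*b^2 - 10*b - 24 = (b + 2)*(b^2 + b - 12) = (b + 2)*(b + 4)*(b - 3)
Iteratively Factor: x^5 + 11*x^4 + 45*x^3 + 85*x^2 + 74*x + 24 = (x + 2)*(x^4 + 9*x^3 + 27*x^2 + 31*x + 12) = (x + 1)*(x + 2)*(x^3 + 8*x^2 + 19*x + 12) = (x + 1)*(x + 2)*(x + 4)*(x^2 + 4*x + 3) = (x + 1)*(x + 2)*(x + 3)*(x + 4)*(x + 1)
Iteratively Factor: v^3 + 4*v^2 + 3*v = (v)*(v^2 + 4*v + 3) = v*(v + 1)*(v + 3)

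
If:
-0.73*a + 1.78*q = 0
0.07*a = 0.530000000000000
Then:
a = 7.57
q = 3.11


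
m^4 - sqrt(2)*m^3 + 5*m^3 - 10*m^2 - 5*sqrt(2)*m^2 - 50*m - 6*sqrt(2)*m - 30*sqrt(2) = (m + 5)*(m - 3*sqrt(2))*(m + sqrt(2))^2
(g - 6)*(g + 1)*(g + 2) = g^3 - 3*g^2 - 16*g - 12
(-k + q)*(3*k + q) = -3*k^2 + 2*k*q + q^2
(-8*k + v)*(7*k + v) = -56*k^2 - k*v + v^2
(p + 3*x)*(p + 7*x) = p^2 + 10*p*x + 21*x^2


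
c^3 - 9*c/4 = c*(c - 3/2)*(c + 3/2)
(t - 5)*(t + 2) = t^2 - 3*t - 10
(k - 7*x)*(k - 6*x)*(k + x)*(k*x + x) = k^4*x - 12*k^3*x^2 + k^3*x + 29*k^2*x^3 - 12*k^2*x^2 + 42*k*x^4 + 29*k*x^3 + 42*x^4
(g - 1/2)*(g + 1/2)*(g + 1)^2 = g^4 + 2*g^3 + 3*g^2/4 - g/2 - 1/4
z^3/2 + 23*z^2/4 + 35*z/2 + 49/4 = (z/2 + 1/2)*(z + 7/2)*(z + 7)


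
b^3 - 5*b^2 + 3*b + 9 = (b - 3)^2*(b + 1)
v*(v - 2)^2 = v^3 - 4*v^2 + 4*v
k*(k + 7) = k^2 + 7*k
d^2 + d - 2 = (d - 1)*(d + 2)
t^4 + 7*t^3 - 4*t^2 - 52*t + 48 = (t - 2)*(t - 1)*(t + 4)*(t + 6)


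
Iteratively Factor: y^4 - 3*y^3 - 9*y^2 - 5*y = (y)*(y^3 - 3*y^2 - 9*y - 5) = y*(y + 1)*(y^2 - 4*y - 5) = y*(y + 1)^2*(y - 5)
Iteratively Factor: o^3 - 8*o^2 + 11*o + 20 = (o - 5)*(o^2 - 3*o - 4) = (o - 5)*(o + 1)*(o - 4)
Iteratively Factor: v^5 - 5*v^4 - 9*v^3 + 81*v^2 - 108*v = (v - 3)*(v^4 - 2*v^3 - 15*v^2 + 36*v) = (v - 3)*(v + 4)*(v^3 - 6*v^2 + 9*v) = (v - 3)^2*(v + 4)*(v^2 - 3*v) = v*(v - 3)^2*(v + 4)*(v - 3)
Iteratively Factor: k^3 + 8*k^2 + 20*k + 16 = (k + 2)*(k^2 + 6*k + 8) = (k + 2)*(k + 4)*(k + 2)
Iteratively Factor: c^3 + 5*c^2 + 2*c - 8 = (c + 2)*(c^2 + 3*c - 4) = (c + 2)*(c + 4)*(c - 1)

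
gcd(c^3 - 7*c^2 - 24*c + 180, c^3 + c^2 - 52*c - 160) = c + 5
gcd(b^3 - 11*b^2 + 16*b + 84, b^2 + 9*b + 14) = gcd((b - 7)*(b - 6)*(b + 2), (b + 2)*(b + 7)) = b + 2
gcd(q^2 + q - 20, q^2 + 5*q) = q + 5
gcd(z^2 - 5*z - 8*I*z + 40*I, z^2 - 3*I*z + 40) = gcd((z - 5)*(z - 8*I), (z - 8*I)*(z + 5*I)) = z - 8*I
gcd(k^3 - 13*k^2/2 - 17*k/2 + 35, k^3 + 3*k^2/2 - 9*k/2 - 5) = k^2 + k/2 - 5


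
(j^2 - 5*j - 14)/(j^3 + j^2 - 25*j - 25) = (j^2 - 5*j - 14)/(j^3 + j^2 - 25*j - 25)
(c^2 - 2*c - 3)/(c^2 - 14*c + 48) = (c^2 - 2*c - 3)/(c^2 - 14*c + 48)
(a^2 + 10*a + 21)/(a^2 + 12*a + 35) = (a + 3)/(a + 5)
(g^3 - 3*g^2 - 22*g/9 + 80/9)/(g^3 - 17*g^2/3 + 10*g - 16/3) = (g + 5/3)/(g - 1)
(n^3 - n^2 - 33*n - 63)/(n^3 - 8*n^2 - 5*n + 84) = (n + 3)/(n - 4)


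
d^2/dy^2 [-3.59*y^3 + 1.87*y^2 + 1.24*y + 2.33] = 3.74 - 21.54*y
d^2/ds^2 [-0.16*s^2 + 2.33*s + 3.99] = -0.320000000000000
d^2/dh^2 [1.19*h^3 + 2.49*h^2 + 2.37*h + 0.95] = 7.14*h + 4.98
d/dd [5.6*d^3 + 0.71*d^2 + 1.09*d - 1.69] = 16.8*d^2 + 1.42*d + 1.09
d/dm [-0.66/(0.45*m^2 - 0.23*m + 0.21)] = (0.594*m - 0.1518)/(0.45*m^2 - 0.23*m + 0.21)^2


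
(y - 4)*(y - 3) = y^2 - 7*y + 12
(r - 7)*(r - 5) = r^2 - 12*r + 35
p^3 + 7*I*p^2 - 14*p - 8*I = (p + I)*(p + 2*I)*(p + 4*I)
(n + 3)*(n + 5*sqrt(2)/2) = n^2 + 3*n + 5*sqrt(2)*n/2 + 15*sqrt(2)/2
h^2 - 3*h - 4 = (h - 4)*(h + 1)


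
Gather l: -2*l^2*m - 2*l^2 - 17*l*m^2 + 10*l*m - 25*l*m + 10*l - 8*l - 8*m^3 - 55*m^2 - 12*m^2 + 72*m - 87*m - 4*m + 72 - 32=l^2*(-2*m - 2) + l*(-17*m^2 - 15*m + 2) - 8*m^3 - 67*m^2 - 19*m + 40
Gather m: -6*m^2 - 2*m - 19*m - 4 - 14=-6*m^2 - 21*m - 18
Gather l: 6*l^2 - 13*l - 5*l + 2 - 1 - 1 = 6*l^2 - 18*l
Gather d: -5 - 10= -15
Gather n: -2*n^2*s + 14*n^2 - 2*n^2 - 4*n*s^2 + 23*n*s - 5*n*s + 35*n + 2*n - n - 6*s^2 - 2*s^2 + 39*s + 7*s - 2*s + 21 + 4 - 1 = n^2*(12 - 2*s) + n*(-4*s^2 + 18*s + 36) - 8*s^2 + 44*s + 24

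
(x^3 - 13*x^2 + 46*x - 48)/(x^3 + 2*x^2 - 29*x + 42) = (x - 8)/(x + 7)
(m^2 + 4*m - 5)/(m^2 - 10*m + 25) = (m^2 + 4*m - 5)/(m^2 - 10*m + 25)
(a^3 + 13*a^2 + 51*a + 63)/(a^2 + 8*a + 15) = (a^2 + 10*a + 21)/(a + 5)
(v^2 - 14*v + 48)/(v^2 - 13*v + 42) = (v - 8)/(v - 7)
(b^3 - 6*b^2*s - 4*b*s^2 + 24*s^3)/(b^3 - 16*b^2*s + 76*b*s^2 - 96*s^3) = (-b - 2*s)/(-b + 8*s)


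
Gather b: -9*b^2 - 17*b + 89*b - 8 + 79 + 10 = -9*b^2 + 72*b + 81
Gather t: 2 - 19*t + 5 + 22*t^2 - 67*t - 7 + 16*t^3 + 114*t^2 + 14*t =16*t^3 + 136*t^2 - 72*t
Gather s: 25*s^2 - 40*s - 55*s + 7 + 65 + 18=25*s^2 - 95*s + 90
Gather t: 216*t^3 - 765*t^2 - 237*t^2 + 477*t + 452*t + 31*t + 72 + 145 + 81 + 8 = 216*t^3 - 1002*t^2 + 960*t + 306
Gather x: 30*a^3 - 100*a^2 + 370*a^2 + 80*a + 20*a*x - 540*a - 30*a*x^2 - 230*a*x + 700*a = 30*a^3 + 270*a^2 - 30*a*x^2 - 210*a*x + 240*a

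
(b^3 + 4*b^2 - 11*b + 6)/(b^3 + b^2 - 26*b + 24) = (b - 1)/(b - 4)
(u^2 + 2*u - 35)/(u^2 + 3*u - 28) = (u - 5)/(u - 4)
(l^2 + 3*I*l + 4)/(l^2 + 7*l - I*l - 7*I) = (l + 4*I)/(l + 7)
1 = 1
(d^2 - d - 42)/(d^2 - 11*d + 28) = (d + 6)/(d - 4)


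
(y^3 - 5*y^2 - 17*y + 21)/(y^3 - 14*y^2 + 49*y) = (y^2 + 2*y - 3)/(y*(y - 7))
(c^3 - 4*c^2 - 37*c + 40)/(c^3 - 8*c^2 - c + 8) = (c + 5)/(c + 1)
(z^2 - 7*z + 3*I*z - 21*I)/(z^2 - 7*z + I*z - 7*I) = (z + 3*I)/(z + I)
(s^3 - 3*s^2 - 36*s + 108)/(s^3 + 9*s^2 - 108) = (s - 6)/(s + 6)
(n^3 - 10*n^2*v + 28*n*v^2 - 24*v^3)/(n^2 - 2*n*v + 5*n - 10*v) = (n^2 - 8*n*v + 12*v^2)/(n + 5)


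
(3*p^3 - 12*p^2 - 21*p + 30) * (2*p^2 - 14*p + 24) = 6*p^5 - 66*p^4 + 198*p^3 + 66*p^2 - 924*p + 720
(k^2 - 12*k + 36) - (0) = k^2 - 12*k + 36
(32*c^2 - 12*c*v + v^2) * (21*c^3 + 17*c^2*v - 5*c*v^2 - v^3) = 672*c^5 + 292*c^4*v - 343*c^3*v^2 + 45*c^2*v^3 + 7*c*v^4 - v^5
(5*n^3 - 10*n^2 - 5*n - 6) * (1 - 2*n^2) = -10*n^5 + 20*n^4 + 15*n^3 + 2*n^2 - 5*n - 6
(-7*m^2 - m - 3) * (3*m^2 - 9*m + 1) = -21*m^4 + 60*m^3 - 7*m^2 + 26*m - 3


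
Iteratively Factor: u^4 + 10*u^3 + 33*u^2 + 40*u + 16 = (u + 4)*(u^3 + 6*u^2 + 9*u + 4) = (u + 1)*(u + 4)*(u^2 + 5*u + 4) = (u + 1)^2*(u + 4)*(u + 4)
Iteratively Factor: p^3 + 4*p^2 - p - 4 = (p + 4)*(p^2 - 1) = (p - 1)*(p + 4)*(p + 1)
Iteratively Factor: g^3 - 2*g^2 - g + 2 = (g - 2)*(g^2 - 1) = (g - 2)*(g - 1)*(g + 1)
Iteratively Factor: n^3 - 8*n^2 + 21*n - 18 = (n - 3)*(n^2 - 5*n + 6) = (n - 3)*(n - 2)*(n - 3)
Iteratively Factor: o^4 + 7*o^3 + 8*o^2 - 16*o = (o - 1)*(o^3 + 8*o^2 + 16*o) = o*(o - 1)*(o^2 + 8*o + 16) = o*(o - 1)*(o + 4)*(o + 4)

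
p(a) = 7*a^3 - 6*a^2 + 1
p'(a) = 21*a^2 - 12*a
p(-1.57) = -40.88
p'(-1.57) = 70.60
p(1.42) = 8.94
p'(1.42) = 25.30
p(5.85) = 1197.08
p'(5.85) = 648.47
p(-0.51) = -1.49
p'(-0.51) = 11.58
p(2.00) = 33.00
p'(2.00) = 60.00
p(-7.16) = -2876.03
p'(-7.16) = 1162.50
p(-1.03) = -13.01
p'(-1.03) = 34.64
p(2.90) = 121.26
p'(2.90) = 141.81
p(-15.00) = -24974.00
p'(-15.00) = 4905.00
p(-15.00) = -24974.00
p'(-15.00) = 4905.00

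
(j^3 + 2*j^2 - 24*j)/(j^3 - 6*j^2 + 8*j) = (j + 6)/(j - 2)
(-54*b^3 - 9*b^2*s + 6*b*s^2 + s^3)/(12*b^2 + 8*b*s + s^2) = (-9*b^2 + s^2)/(2*b + s)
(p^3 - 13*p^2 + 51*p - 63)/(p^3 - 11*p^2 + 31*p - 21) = (p - 3)/(p - 1)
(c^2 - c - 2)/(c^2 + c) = (c - 2)/c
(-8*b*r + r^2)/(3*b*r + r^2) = (-8*b + r)/(3*b + r)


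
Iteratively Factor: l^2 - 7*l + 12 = (l - 3)*(l - 4)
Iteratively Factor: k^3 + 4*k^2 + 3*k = (k + 3)*(k^2 + k) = (k + 1)*(k + 3)*(k)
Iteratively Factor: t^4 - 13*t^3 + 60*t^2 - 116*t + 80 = (t - 4)*(t^3 - 9*t^2 + 24*t - 20) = (t - 4)*(t - 2)*(t^2 - 7*t + 10) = (t - 5)*(t - 4)*(t - 2)*(t - 2)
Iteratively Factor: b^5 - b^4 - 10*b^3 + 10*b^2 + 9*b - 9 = (b - 1)*(b^4 - 10*b^2 + 9) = (b - 1)*(b + 1)*(b^3 - b^2 - 9*b + 9) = (b - 3)*(b - 1)*(b + 1)*(b^2 + 2*b - 3) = (b - 3)*(b - 1)*(b + 1)*(b + 3)*(b - 1)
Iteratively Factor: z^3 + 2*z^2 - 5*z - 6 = (z + 3)*(z^2 - z - 2) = (z - 2)*(z + 3)*(z + 1)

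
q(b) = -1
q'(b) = 0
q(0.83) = -1.00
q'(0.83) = 0.00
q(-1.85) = -1.00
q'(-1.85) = 0.00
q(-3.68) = -1.00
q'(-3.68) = 0.00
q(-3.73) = -1.00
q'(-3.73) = 0.00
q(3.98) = -1.00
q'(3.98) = 0.00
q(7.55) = -1.00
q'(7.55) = 0.00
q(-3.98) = -1.00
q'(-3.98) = 0.00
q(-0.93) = -1.00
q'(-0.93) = 0.00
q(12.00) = -1.00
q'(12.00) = 0.00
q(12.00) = -1.00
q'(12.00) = 0.00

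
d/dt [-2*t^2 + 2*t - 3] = 2 - 4*t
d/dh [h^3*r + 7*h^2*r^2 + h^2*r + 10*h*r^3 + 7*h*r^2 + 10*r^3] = r*(3*h^2 + 14*h*r + 2*h + 10*r^2 + 7*r)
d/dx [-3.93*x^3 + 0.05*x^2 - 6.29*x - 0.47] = -11.79*x^2 + 0.1*x - 6.29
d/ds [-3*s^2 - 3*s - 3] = -6*s - 3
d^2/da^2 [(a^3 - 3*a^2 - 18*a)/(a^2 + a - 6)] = -16/(a^3 - 6*a^2 + 12*a - 8)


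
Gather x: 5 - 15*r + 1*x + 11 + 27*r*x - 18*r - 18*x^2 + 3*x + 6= -33*r - 18*x^2 + x*(27*r + 4) + 22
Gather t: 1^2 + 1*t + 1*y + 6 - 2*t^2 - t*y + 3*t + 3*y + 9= -2*t^2 + t*(4 - y) + 4*y + 16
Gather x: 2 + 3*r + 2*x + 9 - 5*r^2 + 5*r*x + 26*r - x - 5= -5*r^2 + 29*r + x*(5*r + 1) + 6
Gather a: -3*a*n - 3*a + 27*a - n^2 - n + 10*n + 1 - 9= a*(24 - 3*n) - n^2 + 9*n - 8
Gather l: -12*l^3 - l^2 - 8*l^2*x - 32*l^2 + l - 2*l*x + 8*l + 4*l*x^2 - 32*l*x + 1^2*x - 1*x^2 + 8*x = -12*l^3 + l^2*(-8*x - 33) + l*(4*x^2 - 34*x + 9) - x^2 + 9*x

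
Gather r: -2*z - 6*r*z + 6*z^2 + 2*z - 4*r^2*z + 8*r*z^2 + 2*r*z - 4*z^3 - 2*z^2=-4*r^2*z + r*(8*z^2 - 4*z) - 4*z^3 + 4*z^2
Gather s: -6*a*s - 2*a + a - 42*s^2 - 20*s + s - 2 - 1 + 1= -a - 42*s^2 + s*(-6*a - 19) - 2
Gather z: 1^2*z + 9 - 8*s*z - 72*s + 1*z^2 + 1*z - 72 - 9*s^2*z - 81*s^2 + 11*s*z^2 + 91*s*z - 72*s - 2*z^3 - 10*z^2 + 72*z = -81*s^2 - 144*s - 2*z^3 + z^2*(11*s - 9) + z*(-9*s^2 + 83*s + 74) - 63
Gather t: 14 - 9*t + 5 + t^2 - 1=t^2 - 9*t + 18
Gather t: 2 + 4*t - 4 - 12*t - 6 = -8*t - 8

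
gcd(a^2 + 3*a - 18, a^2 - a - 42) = a + 6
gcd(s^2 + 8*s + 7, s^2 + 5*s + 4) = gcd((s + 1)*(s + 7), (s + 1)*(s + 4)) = s + 1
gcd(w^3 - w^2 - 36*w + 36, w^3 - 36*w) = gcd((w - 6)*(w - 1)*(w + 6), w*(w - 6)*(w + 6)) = w^2 - 36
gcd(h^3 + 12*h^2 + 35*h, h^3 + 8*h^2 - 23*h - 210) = h + 7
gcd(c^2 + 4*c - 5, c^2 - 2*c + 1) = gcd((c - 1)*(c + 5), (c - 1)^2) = c - 1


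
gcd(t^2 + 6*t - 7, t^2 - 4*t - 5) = 1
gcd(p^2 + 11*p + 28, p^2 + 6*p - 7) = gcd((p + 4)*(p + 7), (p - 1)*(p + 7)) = p + 7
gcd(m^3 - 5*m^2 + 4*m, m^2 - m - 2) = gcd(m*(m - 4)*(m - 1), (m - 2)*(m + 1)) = 1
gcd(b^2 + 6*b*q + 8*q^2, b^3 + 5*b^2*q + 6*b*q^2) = b + 2*q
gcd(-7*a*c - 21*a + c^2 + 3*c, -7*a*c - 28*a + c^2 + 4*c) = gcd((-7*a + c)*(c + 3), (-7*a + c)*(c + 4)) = 7*a - c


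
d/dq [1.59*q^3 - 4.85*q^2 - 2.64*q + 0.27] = 4.77*q^2 - 9.7*q - 2.64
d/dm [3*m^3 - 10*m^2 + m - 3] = 9*m^2 - 20*m + 1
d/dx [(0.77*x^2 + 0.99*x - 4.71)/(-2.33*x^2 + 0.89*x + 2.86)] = (2.992*x^2 - 17.5442*x + 7.0233)/(5.4289*x^4 - 4.1474*x^3 - 12.5355*x^2 + 5.0908*x + 8.1796)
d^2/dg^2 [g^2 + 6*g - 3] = 2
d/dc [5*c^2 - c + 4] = 10*c - 1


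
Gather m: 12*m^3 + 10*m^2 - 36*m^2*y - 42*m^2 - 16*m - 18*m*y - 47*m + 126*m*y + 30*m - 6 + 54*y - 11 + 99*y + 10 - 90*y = 12*m^3 + m^2*(-36*y - 32) + m*(108*y - 33) + 63*y - 7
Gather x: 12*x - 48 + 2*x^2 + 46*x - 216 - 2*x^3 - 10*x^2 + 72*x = -2*x^3 - 8*x^2 + 130*x - 264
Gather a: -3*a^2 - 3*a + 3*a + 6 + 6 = 12 - 3*a^2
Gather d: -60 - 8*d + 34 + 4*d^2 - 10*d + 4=4*d^2 - 18*d - 22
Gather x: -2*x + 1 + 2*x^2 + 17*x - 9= 2*x^2 + 15*x - 8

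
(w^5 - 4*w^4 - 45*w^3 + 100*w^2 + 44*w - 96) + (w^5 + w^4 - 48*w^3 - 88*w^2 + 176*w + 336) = 2*w^5 - 3*w^4 - 93*w^3 + 12*w^2 + 220*w + 240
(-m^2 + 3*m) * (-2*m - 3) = 2*m^3 - 3*m^2 - 9*m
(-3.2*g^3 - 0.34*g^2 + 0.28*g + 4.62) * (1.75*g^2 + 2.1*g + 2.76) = -5.6*g^5 - 7.315*g^4 - 9.056*g^3 + 7.7346*g^2 + 10.4748*g + 12.7512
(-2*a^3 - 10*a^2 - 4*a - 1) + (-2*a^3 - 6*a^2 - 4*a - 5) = -4*a^3 - 16*a^2 - 8*a - 6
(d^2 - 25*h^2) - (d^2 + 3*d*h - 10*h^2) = -3*d*h - 15*h^2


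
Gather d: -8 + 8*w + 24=8*w + 16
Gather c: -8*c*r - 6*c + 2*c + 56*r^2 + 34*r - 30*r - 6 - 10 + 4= c*(-8*r - 4) + 56*r^2 + 4*r - 12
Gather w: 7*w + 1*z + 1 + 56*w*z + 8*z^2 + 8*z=w*(56*z + 7) + 8*z^2 + 9*z + 1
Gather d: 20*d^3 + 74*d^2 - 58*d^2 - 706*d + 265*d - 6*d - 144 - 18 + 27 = 20*d^3 + 16*d^2 - 447*d - 135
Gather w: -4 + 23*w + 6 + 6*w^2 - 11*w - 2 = 6*w^2 + 12*w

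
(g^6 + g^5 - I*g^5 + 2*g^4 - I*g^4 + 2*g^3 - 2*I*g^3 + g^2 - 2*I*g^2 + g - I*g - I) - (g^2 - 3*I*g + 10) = g^6 + g^5 - I*g^5 + 2*g^4 - I*g^4 + 2*g^3 - 2*I*g^3 - 2*I*g^2 + g + 2*I*g - 10 - I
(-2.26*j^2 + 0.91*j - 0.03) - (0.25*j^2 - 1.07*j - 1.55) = -2.51*j^2 + 1.98*j + 1.52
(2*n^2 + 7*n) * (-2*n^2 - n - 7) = -4*n^4 - 16*n^3 - 21*n^2 - 49*n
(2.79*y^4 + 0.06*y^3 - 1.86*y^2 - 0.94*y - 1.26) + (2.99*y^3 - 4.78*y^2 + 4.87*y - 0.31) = 2.79*y^4 + 3.05*y^3 - 6.64*y^2 + 3.93*y - 1.57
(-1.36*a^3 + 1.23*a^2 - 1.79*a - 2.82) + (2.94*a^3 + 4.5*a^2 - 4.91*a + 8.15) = 1.58*a^3 + 5.73*a^2 - 6.7*a + 5.33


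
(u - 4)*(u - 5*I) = u^2 - 4*u - 5*I*u + 20*I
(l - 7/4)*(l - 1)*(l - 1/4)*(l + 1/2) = l^4 - 5*l^3/2 + 15*l^2/16 + 25*l/32 - 7/32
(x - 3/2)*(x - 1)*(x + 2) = x^3 - x^2/2 - 7*x/2 + 3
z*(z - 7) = z^2 - 7*z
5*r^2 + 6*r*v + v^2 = (r + v)*(5*r + v)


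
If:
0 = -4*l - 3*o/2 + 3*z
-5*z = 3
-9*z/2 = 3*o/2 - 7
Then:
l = -23/8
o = 97/15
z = -3/5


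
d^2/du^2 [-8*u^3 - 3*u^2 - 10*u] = -48*u - 6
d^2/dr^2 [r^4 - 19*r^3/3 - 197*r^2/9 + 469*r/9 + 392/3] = 12*r^2 - 38*r - 394/9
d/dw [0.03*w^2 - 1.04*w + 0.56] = 0.06*w - 1.04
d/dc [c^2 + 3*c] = 2*c + 3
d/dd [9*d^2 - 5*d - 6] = 18*d - 5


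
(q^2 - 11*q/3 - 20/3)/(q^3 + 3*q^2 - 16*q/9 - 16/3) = 3*(q - 5)/(3*q^2 + 5*q - 12)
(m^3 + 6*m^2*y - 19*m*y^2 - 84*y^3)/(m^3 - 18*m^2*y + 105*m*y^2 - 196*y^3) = (m^2 + 10*m*y + 21*y^2)/(m^2 - 14*m*y + 49*y^2)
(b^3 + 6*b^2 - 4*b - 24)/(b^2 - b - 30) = (-b^3 - 6*b^2 + 4*b + 24)/(-b^2 + b + 30)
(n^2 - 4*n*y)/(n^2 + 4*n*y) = (n - 4*y)/(n + 4*y)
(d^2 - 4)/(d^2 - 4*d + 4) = (d + 2)/(d - 2)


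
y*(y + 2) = y^2 + 2*y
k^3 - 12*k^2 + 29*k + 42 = (k - 7)*(k - 6)*(k + 1)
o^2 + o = o*(o + 1)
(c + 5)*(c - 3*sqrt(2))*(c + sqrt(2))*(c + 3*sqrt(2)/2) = c^4 - sqrt(2)*c^3/2 + 5*c^3 - 12*c^2 - 5*sqrt(2)*c^2/2 - 60*c - 9*sqrt(2)*c - 45*sqrt(2)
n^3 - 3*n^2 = n^2*(n - 3)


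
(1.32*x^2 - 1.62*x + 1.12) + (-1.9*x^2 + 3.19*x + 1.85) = -0.58*x^2 + 1.57*x + 2.97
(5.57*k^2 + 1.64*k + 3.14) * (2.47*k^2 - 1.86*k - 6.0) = 13.7579*k^4 - 6.3094*k^3 - 28.7146*k^2 - 15.6804*k - 18.84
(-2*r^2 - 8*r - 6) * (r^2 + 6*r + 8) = -2*r^4 - 20*r^3 - 70*r^2 - 100*r - 48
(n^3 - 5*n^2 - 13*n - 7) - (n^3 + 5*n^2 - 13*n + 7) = -10*n^2 - 14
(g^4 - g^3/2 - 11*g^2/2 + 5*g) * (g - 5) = g^5 - 11*g^4/2 - 3*g^3 + 65*g^2/2 - 25*g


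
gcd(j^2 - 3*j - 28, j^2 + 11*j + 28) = j + 4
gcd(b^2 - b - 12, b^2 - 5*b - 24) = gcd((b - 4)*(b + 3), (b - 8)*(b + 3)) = b + 3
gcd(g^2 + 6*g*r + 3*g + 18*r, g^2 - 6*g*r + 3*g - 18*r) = g + 3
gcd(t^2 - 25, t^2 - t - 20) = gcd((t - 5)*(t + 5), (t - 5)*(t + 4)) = t - 5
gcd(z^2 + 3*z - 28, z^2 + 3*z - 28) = z^2 + 3*z - 28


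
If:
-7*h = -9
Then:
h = 9/7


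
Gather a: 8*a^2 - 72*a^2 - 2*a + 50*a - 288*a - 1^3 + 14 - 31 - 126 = -64*a^2 - 240*a - 144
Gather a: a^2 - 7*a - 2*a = a^2 - 9*a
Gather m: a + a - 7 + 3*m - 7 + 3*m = 2*a + 6*m - 14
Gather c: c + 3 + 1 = c + 4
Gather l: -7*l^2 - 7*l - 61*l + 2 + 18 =-7*l^2 - 68*l + 20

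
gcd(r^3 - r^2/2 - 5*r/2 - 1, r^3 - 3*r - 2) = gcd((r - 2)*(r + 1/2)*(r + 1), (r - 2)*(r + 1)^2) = r^2 - r - 2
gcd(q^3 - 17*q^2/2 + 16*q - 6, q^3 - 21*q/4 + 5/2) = q^2 - 5*q/2 + 1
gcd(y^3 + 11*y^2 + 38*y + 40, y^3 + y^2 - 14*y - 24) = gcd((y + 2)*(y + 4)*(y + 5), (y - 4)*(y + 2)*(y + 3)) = y + 2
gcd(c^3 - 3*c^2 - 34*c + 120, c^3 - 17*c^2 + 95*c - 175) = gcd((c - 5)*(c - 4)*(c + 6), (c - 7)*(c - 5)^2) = c - 5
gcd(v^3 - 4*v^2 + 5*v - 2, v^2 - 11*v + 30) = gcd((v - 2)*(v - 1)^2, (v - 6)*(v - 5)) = 1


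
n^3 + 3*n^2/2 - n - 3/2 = (n - 1)*(n + 1)*(n + 3/2)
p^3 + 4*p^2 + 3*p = p*(p + 1)*(p + 3)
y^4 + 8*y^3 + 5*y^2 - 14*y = y*(y - 1)*(y + 2)*(y + 7)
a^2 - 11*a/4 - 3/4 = (a - 3)*(a + 1/4)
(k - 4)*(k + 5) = k^2 + k - 20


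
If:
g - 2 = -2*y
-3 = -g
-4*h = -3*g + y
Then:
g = 3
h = 19/8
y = -1/2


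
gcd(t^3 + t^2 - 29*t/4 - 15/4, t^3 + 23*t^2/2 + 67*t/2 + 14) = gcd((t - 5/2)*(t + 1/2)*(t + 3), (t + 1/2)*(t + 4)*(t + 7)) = t + 1/2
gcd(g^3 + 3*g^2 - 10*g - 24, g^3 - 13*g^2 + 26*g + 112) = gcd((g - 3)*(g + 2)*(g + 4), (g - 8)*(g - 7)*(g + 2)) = g + 2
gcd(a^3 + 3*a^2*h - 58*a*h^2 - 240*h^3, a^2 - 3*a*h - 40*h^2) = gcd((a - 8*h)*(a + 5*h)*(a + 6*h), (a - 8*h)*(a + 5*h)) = a^2 - 3*a*h - 40*h^2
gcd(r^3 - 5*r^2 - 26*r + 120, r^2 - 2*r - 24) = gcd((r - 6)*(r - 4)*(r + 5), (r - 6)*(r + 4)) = r - 6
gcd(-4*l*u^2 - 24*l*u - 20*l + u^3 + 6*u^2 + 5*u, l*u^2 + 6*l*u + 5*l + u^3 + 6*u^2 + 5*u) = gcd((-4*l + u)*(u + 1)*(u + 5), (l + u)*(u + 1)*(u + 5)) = u^2 + 6*u + 5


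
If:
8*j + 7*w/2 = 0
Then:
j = -7*w/16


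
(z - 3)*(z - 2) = z^2 - 5*z + 6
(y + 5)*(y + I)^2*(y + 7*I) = y^4 + 5*y^3 + 9*I*y^3 - 15*y^2 + 45*I*y^2 - 75*y - 7*I*y - 35*I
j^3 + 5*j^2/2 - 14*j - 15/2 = (j - 3)*(j + 1/2)*(j + 5)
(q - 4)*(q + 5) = q^2 + q - 20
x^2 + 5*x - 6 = (x - 1)*(x + 6)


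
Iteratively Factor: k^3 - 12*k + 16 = (k + 4)*(k^2 - 4*k + 4) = (k - 2)*(k + 4)*(k - 2)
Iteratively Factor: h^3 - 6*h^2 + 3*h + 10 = (h - 2)*(h^2 - 4*h - 5) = (h - 2)*(h + 1)*(h - 5)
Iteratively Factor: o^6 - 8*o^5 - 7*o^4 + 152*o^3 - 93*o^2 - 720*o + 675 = (o - 1)*(o^5 - 7*o^4 - 14*o^3 + 138*o^2 + 45*o - 675) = (o - 1)*(o + 3)*(o^4 - 10*o^3 + 16*o^2 + 90*o - 225) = (o - 1)*(o + 3)^2*(o^3 - 13*o^2 + 55*o - 75) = (o - 5)*(o - 1)*(o + 3)^2*(o^2 - 8*o + 15) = (o - 5)^2*(o - 1)*(o + 3)^2*(o - 3)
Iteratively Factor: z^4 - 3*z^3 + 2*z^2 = (z - 1)*(z^3 - 2*z^2) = z*(z - 1)*(z^2 - 2*z) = z*(z - 2)*(z - 1)*(z)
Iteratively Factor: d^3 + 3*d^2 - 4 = (d - 1)*(d^2 + 4*d + 4) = (d - 1)*(d + 2)*(d + 2)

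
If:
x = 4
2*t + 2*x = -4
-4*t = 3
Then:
No Solution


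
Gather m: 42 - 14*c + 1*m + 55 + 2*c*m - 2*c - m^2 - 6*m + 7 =-16*c - m^2 + m*(2*c - 5) + 104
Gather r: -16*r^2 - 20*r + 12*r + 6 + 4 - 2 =-16*r^2 - 8*r + 8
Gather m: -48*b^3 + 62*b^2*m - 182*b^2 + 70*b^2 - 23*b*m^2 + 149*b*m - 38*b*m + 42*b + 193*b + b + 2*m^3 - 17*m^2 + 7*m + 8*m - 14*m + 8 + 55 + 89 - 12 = -48*b^3 - 112*b^2 + 236*b + 2*m^3 + m^2*(-23*b - 17) + m*(62*b^2 + 111*b + 1) + 140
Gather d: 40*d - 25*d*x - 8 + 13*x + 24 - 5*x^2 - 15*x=d*(40 - 25*x) - 5*x^2 - 2*x + 16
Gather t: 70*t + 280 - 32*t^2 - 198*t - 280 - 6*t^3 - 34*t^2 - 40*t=-6*t^3 - 66*t^2 - 168*t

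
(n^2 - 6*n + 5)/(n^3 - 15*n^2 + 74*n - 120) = (n - 1)/(n^2 - 10*n + 24)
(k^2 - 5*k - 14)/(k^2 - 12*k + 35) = (k + 2)/(k - 5)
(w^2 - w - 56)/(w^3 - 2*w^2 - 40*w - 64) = (w + 7)/(w^2 + 6*w + 8)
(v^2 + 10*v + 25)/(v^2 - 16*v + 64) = (v^2 + 10*v + 25)/(v^2 - 16*v + 64)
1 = 1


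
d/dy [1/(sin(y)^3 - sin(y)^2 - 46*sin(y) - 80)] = (-3*sin(y)^2 + 2*sin(y) + 46)*cos(y)/(-sin(y)^3 + sin(y)^2 + 46*sin(y) + 80)^2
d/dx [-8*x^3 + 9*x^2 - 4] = 6*x*(3 - 4*x)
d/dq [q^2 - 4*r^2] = 2*q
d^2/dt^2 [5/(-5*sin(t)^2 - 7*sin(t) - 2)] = 5*(100*sin(t)^3 + 5*sin(t)^2 - 146*sin(t) - 78)/((sin(t) + 1)^2*(5*sin(t) + 2)^3)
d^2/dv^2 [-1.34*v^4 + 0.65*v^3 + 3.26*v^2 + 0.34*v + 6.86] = -16.08*v^2 + 3.9*v + 6.52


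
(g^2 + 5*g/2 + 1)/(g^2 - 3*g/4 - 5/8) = 4*(g + 2)/(4*g - 5)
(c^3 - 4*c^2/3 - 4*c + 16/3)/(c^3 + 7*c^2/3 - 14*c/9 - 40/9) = 3*(c - 2)/(3*c + 5)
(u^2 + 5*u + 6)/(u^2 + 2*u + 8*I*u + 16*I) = (u + 3)/(u + 8*I)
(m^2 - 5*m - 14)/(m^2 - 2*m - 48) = (-m^2 + 5*m + 14)/(-m^2 + 2*m + 48)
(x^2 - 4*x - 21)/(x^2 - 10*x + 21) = (x + 3)/(x - 3)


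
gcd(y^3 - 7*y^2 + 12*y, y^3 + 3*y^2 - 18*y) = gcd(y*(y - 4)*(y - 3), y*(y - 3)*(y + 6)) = y^2 - 3*y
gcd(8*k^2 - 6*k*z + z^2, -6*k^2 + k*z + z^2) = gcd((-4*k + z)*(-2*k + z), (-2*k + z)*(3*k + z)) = -2*k + z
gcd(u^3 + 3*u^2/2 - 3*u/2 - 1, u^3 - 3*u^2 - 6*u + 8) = u^2 + u - 2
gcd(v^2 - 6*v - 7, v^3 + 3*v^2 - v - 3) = v + 1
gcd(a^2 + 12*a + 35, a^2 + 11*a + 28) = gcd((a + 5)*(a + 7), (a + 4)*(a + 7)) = a + 7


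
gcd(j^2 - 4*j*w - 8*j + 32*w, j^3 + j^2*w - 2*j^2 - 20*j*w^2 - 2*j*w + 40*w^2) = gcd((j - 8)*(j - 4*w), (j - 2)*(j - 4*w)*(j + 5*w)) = -j + 4*w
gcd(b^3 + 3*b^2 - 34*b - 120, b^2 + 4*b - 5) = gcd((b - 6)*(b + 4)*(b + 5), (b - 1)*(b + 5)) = b + 5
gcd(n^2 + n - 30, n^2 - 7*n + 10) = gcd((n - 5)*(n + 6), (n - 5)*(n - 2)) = n - 5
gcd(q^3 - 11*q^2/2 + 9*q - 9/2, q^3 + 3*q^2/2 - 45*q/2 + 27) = q^2 - 9*q/2 + 9/2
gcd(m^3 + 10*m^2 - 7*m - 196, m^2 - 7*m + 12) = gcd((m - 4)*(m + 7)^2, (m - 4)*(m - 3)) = m - 4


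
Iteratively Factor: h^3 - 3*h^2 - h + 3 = (h - 1)*(h^2 - 2*h - 3) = (h - 3)*(h - 1)*(h + 1)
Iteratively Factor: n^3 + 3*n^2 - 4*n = (n)*(n^2 + 3*n - 4) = n*(n - 1)*(n + 4)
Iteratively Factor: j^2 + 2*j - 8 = (j - 2)*(j + 4)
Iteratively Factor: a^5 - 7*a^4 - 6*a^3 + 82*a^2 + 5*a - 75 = (a - 1)*(a^4 - 6*a^3 - 12*a^2 + 70*a + 75) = (a - 1)*(a + 1)*(a^3 - 7*a^2 - 5*a + 75) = (a - 1)*(a + 1)*(a + 3)*(a^2 - 10*a + 25) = (a - 5)*(a - 1)*(a + 1)*(a + 3)*(a - 5)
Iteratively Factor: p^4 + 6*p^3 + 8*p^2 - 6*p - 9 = (p + 1)*(p^3 + 5*p^2 + 3*p - 9) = (p - 1)*(p + 1)*(p^2 + 6*p + 9) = (p - 1)*(p + 1)*(p + 3)*(p + 3)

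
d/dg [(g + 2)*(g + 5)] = 2*g + 7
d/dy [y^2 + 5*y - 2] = 2*y + 5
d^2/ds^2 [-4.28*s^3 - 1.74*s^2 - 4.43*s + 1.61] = -25.68*s - 3.48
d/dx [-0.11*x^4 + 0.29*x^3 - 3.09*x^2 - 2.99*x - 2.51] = -0.44*x^3 + 0.87*x^2 - 6.18*x - 2.99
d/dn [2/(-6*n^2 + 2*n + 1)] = 4*(6*n - 1)/(-6*n^2 + 2*n + 1)^2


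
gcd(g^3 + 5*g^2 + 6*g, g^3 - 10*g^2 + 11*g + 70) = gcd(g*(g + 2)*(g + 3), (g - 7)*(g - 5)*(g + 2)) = g + 2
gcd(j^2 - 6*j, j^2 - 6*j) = j^2 - 6*j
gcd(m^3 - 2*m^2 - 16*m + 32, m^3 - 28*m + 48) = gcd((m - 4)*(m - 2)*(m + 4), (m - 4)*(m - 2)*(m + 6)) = m^2 - 6*m + 8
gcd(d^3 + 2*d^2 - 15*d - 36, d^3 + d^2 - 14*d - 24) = d^2 - d - 12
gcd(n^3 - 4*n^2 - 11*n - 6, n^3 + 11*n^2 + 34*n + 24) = n + 1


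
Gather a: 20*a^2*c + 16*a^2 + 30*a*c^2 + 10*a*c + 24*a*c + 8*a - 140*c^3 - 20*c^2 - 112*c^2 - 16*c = a^2*(20*c + 16) + a*(30*c^2 + 34*c + 8) - 140*c^3 - 132*c^2 - 16*c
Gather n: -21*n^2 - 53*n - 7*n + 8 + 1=-21*n^2 - 60*n + 9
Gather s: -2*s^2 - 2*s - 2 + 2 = -2*s^2 - 2*s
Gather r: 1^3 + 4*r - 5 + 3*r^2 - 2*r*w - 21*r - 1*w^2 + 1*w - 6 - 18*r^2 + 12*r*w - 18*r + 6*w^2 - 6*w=-15*r^2 + r*(10*w - 35) + 5*w^2 - 5*w - 10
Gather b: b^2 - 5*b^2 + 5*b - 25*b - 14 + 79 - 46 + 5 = -4*b^2 - 20*b + 24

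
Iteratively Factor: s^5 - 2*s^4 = (s)*(s^4 - 2*s^3) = s^2*(s^3 - 2*s^2) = s^3*(s^2 - 2*s) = s^3*(s - 2)*(s)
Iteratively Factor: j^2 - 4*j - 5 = (j + 1)*(j - 5)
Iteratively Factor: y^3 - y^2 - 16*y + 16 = (y - 4)*(y^2 + 3*y - 4) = (y - 4)*(y - 1)*(y + 4)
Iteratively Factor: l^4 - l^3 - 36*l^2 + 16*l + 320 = (l + 4)*(l^3 - 5*l^2 - 16*l + 80) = (l + 4)^2*(l^2 - 9*l + 20) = (l - 5)*(l + 4)^2*(l - 4)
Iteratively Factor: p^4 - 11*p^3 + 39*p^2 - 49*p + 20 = (p - 1)*(p^3 - 10*p^2 + 29*p - 20) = (p - 1)^2*(p^2 - 9*p + 20) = (p - 4)*(p - 1)^2*(p - 5)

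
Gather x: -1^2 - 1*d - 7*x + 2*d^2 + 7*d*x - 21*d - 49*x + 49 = 2*d^2 - 22*d + x*(7*d - 56) + 48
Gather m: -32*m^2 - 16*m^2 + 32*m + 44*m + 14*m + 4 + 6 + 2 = -48*m^2 + 90*m + 12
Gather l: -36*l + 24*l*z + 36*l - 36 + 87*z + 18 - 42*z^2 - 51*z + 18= 24*l*z - 42*z^2 + 36*z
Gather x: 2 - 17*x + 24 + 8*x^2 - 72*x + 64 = 8*x^2 - 89*x + 90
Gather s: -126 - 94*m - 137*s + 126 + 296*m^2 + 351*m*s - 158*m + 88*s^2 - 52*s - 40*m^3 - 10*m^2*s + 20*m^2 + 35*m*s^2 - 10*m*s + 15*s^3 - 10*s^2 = -40*m^3 + 316*m^2 - 252*m + 15*s^3 + s^2*(35*m + 78) + s*(-10*m^2 + 341*m - 189)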